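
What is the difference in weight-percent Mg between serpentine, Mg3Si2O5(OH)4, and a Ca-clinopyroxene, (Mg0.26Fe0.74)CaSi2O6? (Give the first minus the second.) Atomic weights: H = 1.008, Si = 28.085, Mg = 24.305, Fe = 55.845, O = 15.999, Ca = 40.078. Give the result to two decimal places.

First mineral: 72.915 g Mg in 277.108 g formula = 26.31 wt% Mg.
Second mineral: 6.319 g Mg in 239.887 g formula = 2.63 wt% Mg.
26.31% − 2.63% gives a difference of 23.68 percentage points.

23.68 percentage points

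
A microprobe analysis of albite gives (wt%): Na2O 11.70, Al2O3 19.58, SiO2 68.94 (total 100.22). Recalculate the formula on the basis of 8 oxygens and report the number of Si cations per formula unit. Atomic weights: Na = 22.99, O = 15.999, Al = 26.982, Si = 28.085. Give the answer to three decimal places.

Na2O (M=61.979): mol = 0.18877; Na = 0.37754, O = 0.18877.
Al2O3 (M=101.961): mol = 0.19203; Al = 0.38406, O = 0.57609.
SiO2 (M=60.083): mol = 1.14741; Si = 1.14741, O = 2.29482.
ΣO = 3.05968; factor = 8/ΣO = 2.61465.
Si apfu = 1.14741 × 2.61465 = 3.000.

3.000 Si apfu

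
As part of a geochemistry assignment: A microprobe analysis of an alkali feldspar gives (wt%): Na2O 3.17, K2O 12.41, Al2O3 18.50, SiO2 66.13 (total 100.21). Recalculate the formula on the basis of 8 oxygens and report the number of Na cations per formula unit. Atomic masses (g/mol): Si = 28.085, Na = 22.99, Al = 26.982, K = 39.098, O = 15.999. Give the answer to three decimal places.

Na2O: 3.17/61.979 = 0.05115 mol → 0.10230 mol Na, 0.05115 mol O.
K2O: 12.41/94.195 = 0.13175 mol → 0.26350 mol K, 0.13175 mol O.
Al2O3: 18.50/101.961 = 0.18144 mol → 0.36288 mol Al, 0.54432 mol O.
SiO2: 66.13/60.083 = 1.10064 mol → 1.10064 mol Si, 2.20128 mol O.
Total oxygen = 2.92850 mol. Normalization factor = 8/2.92850 = 2.73177.
Na per 8 O = 0.10230 × 2.73177 = 0.279.

0.279 Na apfu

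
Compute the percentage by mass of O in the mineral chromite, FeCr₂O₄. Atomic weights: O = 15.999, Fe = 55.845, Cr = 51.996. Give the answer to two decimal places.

28.59 mass %

M(FeCr₂O₄) = 223.833 g/mol.
O contributes 4 × 15.999 = 63.996 g per mole.
63.996/223.833 = 0.2859 → 28.59%.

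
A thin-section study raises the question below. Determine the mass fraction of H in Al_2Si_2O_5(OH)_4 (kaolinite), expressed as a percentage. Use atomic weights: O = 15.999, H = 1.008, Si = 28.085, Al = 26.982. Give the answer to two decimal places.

1.56 mass %

Formula mass = 2×26.982 + 2×28.085 + 9×15.999 + 4×1.008 = 258.157 g/mol, of which 4.032 g is H.
So H makes up 4.032/258.157 = 0.0156 of the mass, i.e. 1.56%.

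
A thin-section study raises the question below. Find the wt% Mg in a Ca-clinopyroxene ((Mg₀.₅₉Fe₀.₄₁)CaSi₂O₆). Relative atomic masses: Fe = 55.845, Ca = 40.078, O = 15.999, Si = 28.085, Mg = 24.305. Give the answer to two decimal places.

6.25 weight percent

Formula mass = 0.59·24.305 + 0.41·55.845 + 1·40.078 + 2·28.085 + 6·15.999 = 229.478 g/mol, of which 14.340 g is Mg.
So Mg makes up 14.340/229.478 = 0.0625 of the mass, i.e. 6.25%.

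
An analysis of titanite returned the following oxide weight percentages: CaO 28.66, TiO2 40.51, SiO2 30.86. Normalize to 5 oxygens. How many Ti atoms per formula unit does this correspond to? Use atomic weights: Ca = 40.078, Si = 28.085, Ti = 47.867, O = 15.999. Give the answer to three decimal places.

0.993 Ti apfu

28.66 wt% CaO ÷ 56.077 g/mol = 0.51108 mol, giving 0.51108 Ca and 0.51108 O.
40.51 wt% TiO2 ÷ 79.865 g/mol = 0.50723 mol, giving 0.50723 Ti and 1.01446 O.
30.86 wt% SiO2 ÷ 60.083 g/mol = 0.51362 mol, giving 0.51362 Si and 1.02724 O.
Oxygen sums to 2.55278; scaling by 5/2.55278 = 1.95865 puts the formula on 5 O.
Ti: 0.50723 × 1.95865 = 0.993 atoms per formula unit.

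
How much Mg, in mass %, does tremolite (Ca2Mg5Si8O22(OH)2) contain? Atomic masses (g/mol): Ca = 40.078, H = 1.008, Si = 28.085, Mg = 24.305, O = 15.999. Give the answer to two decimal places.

14.96 mass %

Formula mass = 2*40.078 + 5*24.305 + 8*28.085 + 24*15.999 + 2*1.008 = 812.353 g/mol, of which 121.525 g is Mg.
So Mg makes up 121.525/812.353 = 0.1496 of the mass, i.e. 14.96%.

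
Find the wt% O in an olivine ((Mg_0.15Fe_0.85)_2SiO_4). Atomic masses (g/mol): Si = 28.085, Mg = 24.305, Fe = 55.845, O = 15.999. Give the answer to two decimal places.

32.94 mass %

Molar mass of (Mg_0.15Fe_0.85)_2SiO_4: 0.30*24.305 + 1.70*55.845 + 1*28.085 + 4*15.999 = 194.309 g/mol.
Mass of O per formula unit: 4 × 15.999 = 63.996 g.
Weight fraction O = 63.996 / 194.309 = 0.3294.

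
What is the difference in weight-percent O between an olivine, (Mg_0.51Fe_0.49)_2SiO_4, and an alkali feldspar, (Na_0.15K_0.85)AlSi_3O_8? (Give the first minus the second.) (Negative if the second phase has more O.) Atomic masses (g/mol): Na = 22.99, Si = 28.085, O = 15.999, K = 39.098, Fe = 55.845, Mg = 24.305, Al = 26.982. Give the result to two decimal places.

M((Mg_0.51Fe_0.49)_2SiO_4) = 171.600 g/mol, so wt% O = 63.996/171.600 × 100 = 37.29%.
M((Na_0.15K_0.85)AlSi_3O_8) = 275.911 g/mol, so wt% O = 127.992/275.911 × 100 = 46.39%.
37.29 − 46.39 = -9.10 pp.

-9.10 percentage points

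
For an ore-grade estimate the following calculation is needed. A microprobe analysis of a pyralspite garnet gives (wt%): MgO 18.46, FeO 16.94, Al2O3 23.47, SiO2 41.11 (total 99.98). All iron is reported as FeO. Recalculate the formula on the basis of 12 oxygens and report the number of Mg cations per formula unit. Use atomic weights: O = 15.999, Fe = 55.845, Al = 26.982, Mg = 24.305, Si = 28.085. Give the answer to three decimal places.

1.997 Mg apfu

18.46 wt% MgO ÷ 40.304 g/mol = 0.45802 mol, giving 0.45802 Mg and 0.45802 O.
16.94 wt% FeO ÷ 71.844 g/mol = 0.23579 mol, giving 0.23579 Fe and 0.23579 O.
23.47 wt% Al2O3 ÷ 101.961 g/mol = 0.23019 mol, giving 0.46038 Al and 0.69057 O.
41.11 wt% SiO2 ÷ 60.083 g/mol = 0.68422 mol, giving 0.68422 Si and 1.36844 O.
Oxygen sums to 2.75282; scaling by 12/2.75282 = 4.35917 puts the formula on 12 O.
Mg: 0.45802 × 4.35917 = 1.997 atoms per formula unit.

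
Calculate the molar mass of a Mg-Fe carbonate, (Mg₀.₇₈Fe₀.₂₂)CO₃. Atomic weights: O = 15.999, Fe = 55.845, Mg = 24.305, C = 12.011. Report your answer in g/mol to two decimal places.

91.25 g/mol

The formula mass is the sum 0.78×24.305 + 0.22×55.845 + 1×12.011 + 3×15.999.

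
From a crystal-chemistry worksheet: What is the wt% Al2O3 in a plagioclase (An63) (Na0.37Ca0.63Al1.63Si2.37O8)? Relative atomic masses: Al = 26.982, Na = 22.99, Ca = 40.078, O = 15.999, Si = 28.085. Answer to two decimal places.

Molar mass of Na0.37Ca0.63Al1.63Si2.37O8 = 0.37×22.99 + 0.63×40.078 + 1.63×26.982 + 2.37×28.085 + 8×15.999 = 272.290 g/mol.
Each formula unit contains 1.63 Al, equivalent to 1.63/2 = 0.8150 mol Al2O3.
M(Al2O3) = 2×26.982 + 3×15.999 = 101.961 g/mol.
Mass of Al2O3 per formula unit = 0.8150 × 101.961 = 83.098 g.
Al2O3 wt% = 83.098 / 272.290 × 100 = 30.52%.

30.52 wt%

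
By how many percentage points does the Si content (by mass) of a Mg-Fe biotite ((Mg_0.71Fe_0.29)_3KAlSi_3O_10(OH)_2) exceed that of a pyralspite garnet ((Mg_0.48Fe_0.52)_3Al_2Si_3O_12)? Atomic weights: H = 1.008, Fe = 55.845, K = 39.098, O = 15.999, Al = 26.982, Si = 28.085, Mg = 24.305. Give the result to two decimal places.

0.32 percentage points

First mineral: 84.255 g Si in 444.694 g formula = 18.95 wt% Si.
Second mineral: 84.255 g Si in 452.324 g formula = 18.63 wt% Si.
18.95% − 18.63% gives a difference of 0.32 percentage points.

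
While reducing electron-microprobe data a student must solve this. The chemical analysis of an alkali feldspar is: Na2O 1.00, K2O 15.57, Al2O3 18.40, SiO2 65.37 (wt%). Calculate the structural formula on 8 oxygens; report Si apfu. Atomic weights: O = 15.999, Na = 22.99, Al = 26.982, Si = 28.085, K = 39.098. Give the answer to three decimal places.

3.003 Si apfu

Na2O: 1.00/61.979 = 0.01613 mol → 0.03226 mol Na, 0.01613 mol O.
K2O: 15.57/94.195 = 0.16530 mol → 0.33060 mol K, 0.16530 mol O.
Al2O3: 18.40/101.961 = 0.18046 mol → 0.36092 mol Al, 0.54138 mol O.
SiO2: 65.37/60.083 = 1.08799 mol → 1.08799 mol Si, 2.17598 mol O.
Total oxygen = 2.89879 mol. Normalization factor = 8/2.89879 = 2.75977.
Si per 8 O = 1.08799 × 2.75977 = 3.003.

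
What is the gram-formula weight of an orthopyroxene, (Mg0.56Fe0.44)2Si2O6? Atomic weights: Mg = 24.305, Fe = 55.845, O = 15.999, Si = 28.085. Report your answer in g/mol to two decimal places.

M = 1.12·24.305 + 0.88·55.845 + 2·28.085 + 6·15.999

228.53 g/mol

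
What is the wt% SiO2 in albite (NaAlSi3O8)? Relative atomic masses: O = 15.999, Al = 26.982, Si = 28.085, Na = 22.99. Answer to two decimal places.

68.74 wt%

Molar mass of NaAlSi3O8 = 1×22.99 + 1×26.982 + 3×28.085 + 8×15.999 = 262.219 g/mol.
Each formula unit contains 3 Si, equivalent to 3/1 = 3.0000 mol SiO2.
M(SiO2) = 1×28.085 + 2×15.999 = 60.083 g/mol.
Mass of SiO2 per formula unit = 3.0000 × 60.083 = 180.249 g.
SiO2 wt% = 180.249 / 262.219 × 100 = 68.74%.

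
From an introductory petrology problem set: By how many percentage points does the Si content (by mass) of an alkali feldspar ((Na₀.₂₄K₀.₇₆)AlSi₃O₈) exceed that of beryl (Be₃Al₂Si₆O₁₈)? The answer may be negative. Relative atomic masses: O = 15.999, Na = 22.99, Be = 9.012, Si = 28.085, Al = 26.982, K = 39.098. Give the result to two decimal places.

Si in (Na₀.₂₄K₀.₇₆)AlSi₃O₈: molar mass 274.461 g/mol; 3×28.085 = 84.255 g → 30.70 wt%.
Si in Be₃Al₂Si₆O₁₈: molar mass 537.492 g/mol; 6×28.085 = 168.510 g → 31.35 wt%.
Difference = 30.70 − 31.35 = -0.65 percentage points.

-0.65 percentage points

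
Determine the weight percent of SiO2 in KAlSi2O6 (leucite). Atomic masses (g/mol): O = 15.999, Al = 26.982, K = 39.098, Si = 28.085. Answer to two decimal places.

55.06 wt%

M(KAlSi2O6) = 218.244 g/mol; M(SiO2) = 60.083 g/mol.
Moles SiO2 per formula unit = 2 Si ÷ 1 = 2.0000.
SiO2 fraction = (2.0000 × 60.083) / 218.244 = 120.166/218.244 = 0.5506.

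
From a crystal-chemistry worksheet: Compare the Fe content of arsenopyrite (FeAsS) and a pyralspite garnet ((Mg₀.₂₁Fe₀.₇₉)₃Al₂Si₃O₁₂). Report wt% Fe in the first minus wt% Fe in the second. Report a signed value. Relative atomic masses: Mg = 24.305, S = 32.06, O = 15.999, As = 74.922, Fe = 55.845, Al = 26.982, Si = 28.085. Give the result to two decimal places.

6.60 percentage points

M(FeAsS) = 162.827 g/mol, so wt% Fe = 55.845/162.827 × 100 = 34.30%.
M((Mg₀.₂₁Fe₀.₇₉)₃Al₂Si₃O₁₂) = 477.872 g/mol, so wt% Fe = 132.353/477.872 × 100 = 27.70%.
34.30 − 27.70 = 6.60 pp.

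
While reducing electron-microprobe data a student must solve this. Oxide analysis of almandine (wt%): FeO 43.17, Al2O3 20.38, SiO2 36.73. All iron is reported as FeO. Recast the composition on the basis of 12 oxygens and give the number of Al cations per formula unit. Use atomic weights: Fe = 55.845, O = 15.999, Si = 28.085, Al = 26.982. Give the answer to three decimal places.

1.980 Al apfu

43.17 wt% FeO ÷ 71.844 g/mol = 0.60089 mol, giving 0.60089 Fe and 0.60089 O.
20.38 wt% Al2O3 ÷ 101.961 g/mol = 0.19988 mol, giving 0.39976 Al and 0.59964 O.
36.73 wt% SiO2 ÷ 60.083 g/mol = 0.61132 mol, giving 0.61132 Si and 1.22264 O.
Oxygen sums to 2.42317; scaling by 12/2.42317 = 4.95219 puts the formula on 12 O.
Al: 0.39976 × 4.95219 = 1.980 atoms per formula unit.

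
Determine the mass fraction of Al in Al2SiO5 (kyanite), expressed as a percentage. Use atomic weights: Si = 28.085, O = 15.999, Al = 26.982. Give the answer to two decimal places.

M(Al2SiO5) = 162.044 g/mol.
Al contributes 2 × 26.982 = 53.964 g per mole.
53.964/162.044 = 0.3330 → 33.30%.

33.30 mass %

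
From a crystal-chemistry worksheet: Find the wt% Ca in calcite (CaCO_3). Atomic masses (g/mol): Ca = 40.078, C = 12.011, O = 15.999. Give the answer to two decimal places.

Molar mass of CaCO_3: 1*40.078 + 1*12.011 + 3*15.999 = 100.086 g/mol.
Mass of Ca per formula unit: 1 × 40.078 = 40.078 g.
Weight fraction Ca = 40.078 / 100.086 = 0.4004.

40.04 mass %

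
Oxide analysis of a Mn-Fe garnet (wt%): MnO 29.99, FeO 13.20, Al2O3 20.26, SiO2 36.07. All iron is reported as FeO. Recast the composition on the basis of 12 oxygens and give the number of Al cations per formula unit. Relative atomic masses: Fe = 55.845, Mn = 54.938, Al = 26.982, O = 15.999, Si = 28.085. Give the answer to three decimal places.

1.984 Al apfu

MnO: 29.99/70.937 = 0.42277 mol → 0.42277 mol Mn, 0.42277 mol O.
FeO: 13.20/71.844 = 0.18373 mol → 0.18373 mol Fe, 0.18373 mol O.
Al2O3: 20.26/101.961 = 0.19870 mol → 0.39740 mol Al, 0.59610 mol O.
SiO2: 36.07/60.083 = 0.60034 mol → 0.60034 mol Si, 1.20068 mol O.
Total oxygen = 2.40328 mol. Normalization factor = 12/2.40328 = 4.99318.
Al per 12 O = 0.39740 × 4.99318 = 1.984.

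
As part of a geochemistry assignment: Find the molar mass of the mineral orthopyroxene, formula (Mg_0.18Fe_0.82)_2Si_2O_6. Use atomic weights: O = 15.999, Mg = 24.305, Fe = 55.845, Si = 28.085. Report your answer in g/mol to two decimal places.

Mg: 0.36 × 24.305 = 8.7498
Fe: 1.64 × 55.845 = 91.5858
Si: 2 × 28.085 = 56.1700
O: 6 × 15.999 = 95.9940
Summing the contributions gives the formula mass.

252.50 g/mol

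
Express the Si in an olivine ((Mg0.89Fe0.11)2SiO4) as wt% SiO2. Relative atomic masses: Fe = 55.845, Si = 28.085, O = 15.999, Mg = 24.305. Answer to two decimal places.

Molar mass of (Mg0.89Fe0.11)2SiO4 = 1.78*24.305 + 0.22*55.845 + 1*28.085 + 4*15.999 = 147.630 g/mol.
Each formula unit contains 1 Si, equivalent to 1/1 = 1.0000 mol SiO2.
M(SiO2) = 1×28.085 + 2×15.999 = 60.083 g/mol.
Mass of SiO2 per formula unit = 1.0000 × 60.083 = 60.083 g.
SiO2 wt% = 60.083 / 147.630 × 100 = 40.70%.

40.70 wt%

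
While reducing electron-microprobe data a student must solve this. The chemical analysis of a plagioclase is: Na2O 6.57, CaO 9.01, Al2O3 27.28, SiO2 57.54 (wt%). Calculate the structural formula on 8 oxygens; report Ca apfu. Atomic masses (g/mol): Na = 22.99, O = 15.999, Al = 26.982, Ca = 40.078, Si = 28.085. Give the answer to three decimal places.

0.431 Ca apfu

6.57 wt% Na2O ÷ 61.979 g/mol = 0.10600 mol, giving 0.21200 Na and 0.10600 O.
9.01 wt% CaO ÷ 56.077 g/mol = 0.16067 mol, giving 0.16067 Ca and 0.16067 O.
27.28 wt% Al2O3 ÷ 101.961 g/mol = 0.26755 mol, giving 0.53510 Al and 0.80265 O.
57.54 wt% SiO2 ÷ 60.083 g/mol = 0.95768 mol, giving 0.95768 Si and 1.91536 O.
Oxygen sums to 2.98468; scaling by 8/2.98468 = 2.68035 puts the formula on 8 O.
Ca: 0.16067 × 2.68035 = 0.431 atoms per formula unit.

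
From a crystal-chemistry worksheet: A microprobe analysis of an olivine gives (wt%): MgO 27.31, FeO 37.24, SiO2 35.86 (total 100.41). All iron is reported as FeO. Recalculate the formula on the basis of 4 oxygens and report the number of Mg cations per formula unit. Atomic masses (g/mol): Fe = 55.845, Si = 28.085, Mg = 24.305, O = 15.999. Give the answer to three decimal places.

1.134 Mg apfu

MgO: 27.31/40.304 = 0.67760 mol → 0.67760 mol Mg, 0.67760 mol O.
FeO: 37.24/71.844 = 0.51835 mol → 0.51835 mol Fe, 0.51835 mol O.
SiO2: 35.86/60.083 = 0.59684 mol → 0.59684 mol Si, 1.19368 mol O.
Total oxygen = 2.38963 mol. Normalization factor = 4/2.38963 = 1.67390.
Mg per 4 O = 0.67760 × 1.67390 = 1.134.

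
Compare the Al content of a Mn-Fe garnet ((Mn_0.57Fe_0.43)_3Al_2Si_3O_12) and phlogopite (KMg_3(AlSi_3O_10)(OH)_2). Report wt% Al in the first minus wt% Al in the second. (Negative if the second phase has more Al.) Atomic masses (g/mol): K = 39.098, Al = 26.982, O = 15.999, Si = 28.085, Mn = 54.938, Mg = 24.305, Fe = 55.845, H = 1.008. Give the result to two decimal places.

Al in (Mn_0.57Fe_0.43)_3Al_2Si_3O_12: molar mass 496.191 g/mol; 2×26.982 = 53.964 g → 10.88 wt%.
Al in KMg_3(AlSi_3O_10)(OH)_2: molar mass 417.254 g/mol; 1×26.982 = 26.982 g → 6.47 wt%.
Difference = 10.88 − 6.47 = 4.41 percentage points.

4.41 percentage points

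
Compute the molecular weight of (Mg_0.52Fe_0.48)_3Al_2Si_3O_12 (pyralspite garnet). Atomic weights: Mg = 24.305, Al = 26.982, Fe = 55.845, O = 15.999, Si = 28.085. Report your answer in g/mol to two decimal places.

448.54 g/mol

M = 1.56*24.305 + 1.44*55.845 + 2*26.982 + 3*28.085 + 12*15.999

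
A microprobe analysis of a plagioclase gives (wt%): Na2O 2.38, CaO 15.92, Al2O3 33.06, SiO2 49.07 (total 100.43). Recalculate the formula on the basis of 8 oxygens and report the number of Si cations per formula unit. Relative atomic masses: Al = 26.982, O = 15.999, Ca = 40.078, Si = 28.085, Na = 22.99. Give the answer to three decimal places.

2.231 Si apfu

Na2O: 2.38/61.979 = 0.03840 mol → 0.07680 mol Na, 0.03840 mol O.
CaO: 15.92/56.077 = 0.28390 mol → 0.28390 mol Ca, 0.28390 mol O.
Al2O3: 33.06/101.961 = 0.32424 mol → 0.64848 mol Al, 0.97272 mol O.
SiO2: 49.07/60.083 = 0.81670 mol → 0.81670 mol Si, 1.63340 mol O.
Total oxygen = 2.92842 mol. Normalization factor = 8/2.92842 = 2.73185.
Si per 8 O = 0.81670 × 2.73185 = 2.231.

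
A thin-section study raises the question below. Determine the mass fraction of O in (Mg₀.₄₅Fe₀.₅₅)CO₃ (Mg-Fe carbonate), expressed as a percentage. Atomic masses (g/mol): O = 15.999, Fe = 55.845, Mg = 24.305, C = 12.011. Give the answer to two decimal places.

47.21 weight percent

Formula mass = 0.45*24.305 + 0.55*55.845 + 1*12.011 + 3*15.999 = 101.660 g/mol, of which 47.997 g is O.
So O makes up 47.997/101.660 = 0.4721 of the mass, i.e. 47.21%.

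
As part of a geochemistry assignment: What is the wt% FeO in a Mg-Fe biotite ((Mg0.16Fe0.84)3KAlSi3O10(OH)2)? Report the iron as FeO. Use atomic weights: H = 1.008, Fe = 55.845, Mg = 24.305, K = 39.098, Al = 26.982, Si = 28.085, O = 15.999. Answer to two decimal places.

M((Mg0.16Fe0.84)3KAlSi3O10(OH)2) = 496.735 g/mol; M(FeO) = 71.844 g/mol.
Moles FeO per formula unit = 2.52 Fe ÷ 1 = 2.5200.
FeO fraction = (2.5200 × 71.844) / 496.735 = 181.047/496.735 = 0.3645.

36.45 wt%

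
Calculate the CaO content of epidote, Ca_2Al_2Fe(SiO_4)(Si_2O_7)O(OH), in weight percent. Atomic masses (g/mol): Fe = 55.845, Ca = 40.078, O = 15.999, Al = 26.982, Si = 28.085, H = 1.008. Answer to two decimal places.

Formula mass = 483.215 g/mol.
2 Ca → 2.0000 mol CaO per formula unit; M(CaO) = 56.077, so CaO mass = 112.154 g.
112.154/483.215 × 100 = 23.21 wt%.

23.21 wt%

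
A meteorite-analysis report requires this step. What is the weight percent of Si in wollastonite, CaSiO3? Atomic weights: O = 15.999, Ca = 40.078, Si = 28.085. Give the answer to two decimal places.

24.18 weight percent

Formula mass = 1·40.078 + 1·28.085 + 3·15.999 = 116.160 g/mol, of which 28.085 g is Si.
So Si makes up 28.085/116.160 = 0.2418 of the mass, i.e. 24.18%.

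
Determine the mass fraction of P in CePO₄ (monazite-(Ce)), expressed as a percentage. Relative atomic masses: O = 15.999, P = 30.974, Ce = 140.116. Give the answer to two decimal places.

Formula mass = 1×140.116 + 1×30.974 + 4×15.999 = 235.086 g/mol, of which 30.974 g is P.
So P makes up 30.974/235.086 = 0.1318 of the mass, i.e. 13.18%.

13.18 weight percent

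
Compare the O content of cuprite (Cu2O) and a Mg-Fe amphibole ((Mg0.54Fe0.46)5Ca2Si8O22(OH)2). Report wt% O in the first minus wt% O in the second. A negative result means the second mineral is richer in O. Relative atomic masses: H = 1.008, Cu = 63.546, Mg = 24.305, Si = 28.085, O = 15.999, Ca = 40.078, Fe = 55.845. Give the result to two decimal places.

-32.21 percentage points

O in Cu2O: molar mass 143.091 g/mol; 1×15.999 = 15.999 g → 11.18 wt%.
O in (Mg0.54Fe0.46)5Ca2Si8O22(OH)2: molar mass 884.895 g/mol; 24×15.999 = 383.976 g → 43.39 wt%.
Difference = 11.18 − 43.39 = -32.21 percentage points.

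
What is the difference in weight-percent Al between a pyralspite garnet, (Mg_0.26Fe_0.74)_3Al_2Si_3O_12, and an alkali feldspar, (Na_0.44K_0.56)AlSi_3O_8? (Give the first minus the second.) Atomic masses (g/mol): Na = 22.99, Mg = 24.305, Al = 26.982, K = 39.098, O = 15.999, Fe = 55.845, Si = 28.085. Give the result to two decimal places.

First mineral: 53.964 g Al in 473.141 g formula = 11.41 wt% Al.
Second mineral: 26.982 g Al in 271.239 g formula = 9.95 wt% Al.
11.41% − 9.95% gives a difference of 1.46 percentage points.

1.46 percentage points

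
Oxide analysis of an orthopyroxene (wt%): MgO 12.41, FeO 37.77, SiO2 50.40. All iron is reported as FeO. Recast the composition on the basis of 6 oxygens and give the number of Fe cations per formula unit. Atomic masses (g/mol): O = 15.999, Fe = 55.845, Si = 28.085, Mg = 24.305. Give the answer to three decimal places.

1.256 Fe apfu

MgO: 12.41/40.304 = 0.30791 mol → 0.30791 mol Mg, 0.30791 mol O.
FeO: 37.77/71.844 = 0.52572 mol → 0.52572 mol Fe, 0.52572 mol O.
SiO2: 50.40/60.083 = 0.83884 mol → 0.83884 mol Si, 1.67768 mol O.
Total oxygen = 2.51131 mol. Normalization factor = 6/2.51131 = 2.38919.
Fe per 6 O = 0.52572 × 2.38919 = 1.256.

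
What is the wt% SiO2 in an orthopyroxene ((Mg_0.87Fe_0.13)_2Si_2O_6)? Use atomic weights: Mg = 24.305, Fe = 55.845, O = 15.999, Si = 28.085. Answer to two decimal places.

M((Mg_0.87Fe_0.13)_2Si_2O_6) = 208.974 g/mol; M(SiO2) = 60.083 g/mol.
Moles SiO2 per formula unit = 2 Si ÷ 1 = 2.0000.
SiO2 fraction = (2.0000 × 60.083) / 208.974 = 120.166/208.974 = 0.5750.

57.50 wt%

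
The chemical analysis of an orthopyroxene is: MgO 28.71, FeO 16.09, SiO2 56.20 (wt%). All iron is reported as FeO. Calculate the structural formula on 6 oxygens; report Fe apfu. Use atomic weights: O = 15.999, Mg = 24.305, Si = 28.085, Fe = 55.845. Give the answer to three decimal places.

28.71 wt% MgO ÷ 40.304 g/mol = 0.71234 mol, giving 0.71234 Mg and 0.71234 O.
16.09 wt% FeO ÷ 71.844 g/mol = 0.22396 mol, giving 0.22396 Fe and 0.22396 O.
56.20 wt% SiO2 ÷ 60.083 g/mol = 0.93537 mol, giving 0.93537 Si and 1.87074 O.
Oxygen sums to 2.80704; scaling by 6/2.80704 = 2.13748 puts the formula on 6 O.
Fe: 0.22396 × 2.13748 = 0.479 atoms per formula unit.

0.479 Fe apfu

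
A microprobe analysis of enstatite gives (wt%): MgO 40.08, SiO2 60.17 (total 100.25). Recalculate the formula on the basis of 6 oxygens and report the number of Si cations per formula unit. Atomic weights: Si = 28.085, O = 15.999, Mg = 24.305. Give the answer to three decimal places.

2.005 Si apfu

MgO: 40.08/40.304 = 0.99444 mol → 0.99444 mol Mg, 0.99444 mol O.
SiO2: 60.17/60.083 = 1.00145 mol → 1.00145 mol Si, 2.00290 mol O.
Total oxygen = 2.99734 mol. Normalization factor = 6/2.99734 = 2.00177.
Si per 6 O = 1.00145 × 2.00177 = 2.005.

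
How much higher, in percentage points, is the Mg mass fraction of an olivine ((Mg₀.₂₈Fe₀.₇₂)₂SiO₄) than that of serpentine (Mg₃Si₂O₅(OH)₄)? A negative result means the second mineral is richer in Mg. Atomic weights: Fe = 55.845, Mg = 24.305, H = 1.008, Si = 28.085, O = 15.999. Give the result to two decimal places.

First mineral: 13.611 g Mg in 186.109 g formula = 7.31 wt% Mg.
Second mineral: 72.915 g Mg in 277.108 g formula = 26.31 wt% Mg.
7.31% − 26.31% gives a difference of -19.00 percentage points.

-19.00 percentage points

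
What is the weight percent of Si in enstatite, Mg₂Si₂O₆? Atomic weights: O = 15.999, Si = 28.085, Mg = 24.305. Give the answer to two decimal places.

27.98 wt%

M(Mg₂Si₂O₆) = 200.774 g/mol.
Si contributes 2 × 28.085 = 56.170 g per mole.
56.170/200.774 = 0.2798 → 27.98%.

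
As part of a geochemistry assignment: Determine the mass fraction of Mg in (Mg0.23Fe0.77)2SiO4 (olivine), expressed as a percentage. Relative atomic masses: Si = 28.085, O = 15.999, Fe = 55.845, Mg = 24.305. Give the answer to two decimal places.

5.91 weight percent

M((Mg0.23Fe0.77)2SiO4) = 189.263 g/mol.
Mg contributes 0.46 × 24.305 = 11.180 g per mole.
11.180/189.263 = 0.0591 → 5.91%.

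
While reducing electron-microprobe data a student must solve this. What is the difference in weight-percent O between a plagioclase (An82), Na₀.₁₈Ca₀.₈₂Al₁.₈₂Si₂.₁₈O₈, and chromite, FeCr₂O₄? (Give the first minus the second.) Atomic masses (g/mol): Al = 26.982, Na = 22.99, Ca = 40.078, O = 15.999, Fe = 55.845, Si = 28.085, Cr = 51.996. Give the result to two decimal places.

First mineral: 127.992 g O in 275.327 g formula = 46.49 wt% O.
Second mineral: 63.996 g O in 223.833 g formula = 28.59 wt% O.
46.49% − 28.59% gives a difference of 17.90 percentage points.

17.90 percentage points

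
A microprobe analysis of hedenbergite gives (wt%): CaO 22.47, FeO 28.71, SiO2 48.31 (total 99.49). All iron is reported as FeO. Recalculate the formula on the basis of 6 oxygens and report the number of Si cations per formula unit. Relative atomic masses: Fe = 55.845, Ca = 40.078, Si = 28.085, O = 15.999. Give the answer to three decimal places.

CaO (M=56.077): mol = 0.40070; Ca = 0.40070, O = 0.40070.
FeO (M=71.844): mol = 0.39962; Fe = 0.39962, O = 0.39962.
SiO2 (M=60.083): mol = 0.80405; Si = 0.80405, O = 1.60810.
ΣO = 2.40842; factor = 6/ΣO = 2.49126.
Si apfu = 0.80405 × 2.49126 = 2.003.

2.003 Si apfu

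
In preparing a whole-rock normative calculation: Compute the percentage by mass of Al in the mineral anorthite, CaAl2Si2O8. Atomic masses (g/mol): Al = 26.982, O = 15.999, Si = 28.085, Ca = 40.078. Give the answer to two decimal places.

Molar mass of CaAl2Si2O8: 1·40.078 + 2·26.982 + 2·28.085 + 8·15.999 = 278.204 g/mol.
Mass of Al per formula unit: 2 × 26.982 = 53.964 g.
Weight fraction Al = 53.964 / 278.204 = 0.1940.

19.40 weight percent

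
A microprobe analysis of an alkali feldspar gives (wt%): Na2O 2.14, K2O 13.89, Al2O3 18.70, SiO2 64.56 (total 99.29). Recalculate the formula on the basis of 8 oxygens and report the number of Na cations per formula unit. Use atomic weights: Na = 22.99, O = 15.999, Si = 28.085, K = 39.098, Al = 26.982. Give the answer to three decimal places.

Na2O (M=61.979): mol = 0.03453; Na = 0.06906, O = 0.03453.
K2O (M=94.195): mol = 0.14746; K = 0.29492, O = 0.14746.
Al2O3 (M=101.961): mol = 0.18340; Al = 0.36680, O = 0.55020.
SiO2 (M=60.083): mol = 1.07451; Si = 1.07451, O = 2.14902.
ΣO = 2.88121; factor = 8/ΣO = 2.77661.
Na apfu = 0.06906 × 2.77661 = 0.192.

0.192 Na apfu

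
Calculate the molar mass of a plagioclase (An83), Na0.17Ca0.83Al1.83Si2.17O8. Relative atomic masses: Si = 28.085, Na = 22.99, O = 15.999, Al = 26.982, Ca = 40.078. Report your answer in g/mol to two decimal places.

The formula mass is the sum 0.17·22.99 + 0.83·40.078 + 1.83·26.982 + 2.17·28.085 + 8·15.999.

275.49 g/mol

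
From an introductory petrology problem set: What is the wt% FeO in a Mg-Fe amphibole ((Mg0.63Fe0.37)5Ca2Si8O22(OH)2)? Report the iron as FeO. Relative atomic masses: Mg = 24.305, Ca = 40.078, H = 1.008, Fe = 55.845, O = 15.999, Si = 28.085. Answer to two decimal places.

Formula mass = 870.702 g/mol.
1.85 Fe → 1.8500 mol FeO per formula unit; M(FeO) = 71.844, so FeO mass = 132.911 g.
132.911/870.702 × 100 = 15.26 wt%.

15.26 wt%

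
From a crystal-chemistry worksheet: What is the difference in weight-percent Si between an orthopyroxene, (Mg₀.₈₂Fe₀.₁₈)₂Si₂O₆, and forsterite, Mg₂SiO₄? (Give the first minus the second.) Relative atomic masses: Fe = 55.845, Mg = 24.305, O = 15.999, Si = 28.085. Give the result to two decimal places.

6.52 percentage points

M((Mg₀.₈₂Fe₀.₁₈)₂Si₂O₆) = 212.128 g/mol, so wt% Si = 56.170/212.128 × 100 = 26.48%.
M(Mg₂SiO₄) = 140.691 g/mol, so wt% Si = 28.085/140.691 × 100 = 19.96%.
26.48 − 19.96 = 6.52 pp.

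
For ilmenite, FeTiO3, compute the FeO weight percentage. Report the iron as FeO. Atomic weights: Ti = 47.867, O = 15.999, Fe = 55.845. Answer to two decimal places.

47.36 wt%

Formula mass = 151.709 g/mol.
1 Fe → 1.0000 mol FeO per formula unit; M(FeO) = 71.844, so FeO mass = 71.844 g.
71.844/151.709 × 100 = 47.36 wt%.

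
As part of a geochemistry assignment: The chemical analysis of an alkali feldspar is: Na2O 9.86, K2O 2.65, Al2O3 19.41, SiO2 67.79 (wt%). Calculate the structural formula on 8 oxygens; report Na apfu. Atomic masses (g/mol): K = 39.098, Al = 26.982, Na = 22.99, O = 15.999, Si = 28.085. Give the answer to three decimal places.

Na2O (M=61.979): mol = 0.15909; Na = 0.31818, O = 0.15909.
K2O (M=94.195): mol = 0.02813; K = 0.05626, O = 0.02813.
Al2O3 (M=101.961): mol = 0.19037; Al = 0.38074, O = 0.57111.
SiO2 (M=60.083): mol = 1.12827; Si = 1.12827, O = 2.25654.
ΣO = 3.01487; factor = 8/ΣO = 2.65351.
Na apfu = 0.31818 × 2.65351 = 0.844.

0.844 Na apfu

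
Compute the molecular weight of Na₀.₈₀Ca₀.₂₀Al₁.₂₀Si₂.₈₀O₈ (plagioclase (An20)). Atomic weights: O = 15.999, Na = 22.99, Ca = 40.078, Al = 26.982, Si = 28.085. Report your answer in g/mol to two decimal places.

265.42 g/mol

M = 0.80×22.99 + 0.20×40.078 + 1.20×26.982 + 2.80×28.085 + 8×15.999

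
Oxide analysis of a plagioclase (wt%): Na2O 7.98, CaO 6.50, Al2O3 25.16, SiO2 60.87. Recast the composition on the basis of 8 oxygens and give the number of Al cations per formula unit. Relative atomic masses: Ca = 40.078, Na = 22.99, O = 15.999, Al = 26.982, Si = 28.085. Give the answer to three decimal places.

Na2O: 7.98/61.979 = 0.12875 mol → 0.25750 mol Na, 0.12875 mol O.
CaO: 6.50/56.077 = 0.11591 mol → 0.11591 mol Ca, 0.11591 mol O.
Al2O3: 25.16/101.961 = 0.24676 mol → 0.49352 mol Al, 0.74028 mol O.
SiO2: 60.87/60.083 = 1.01310 mol → 1.01310 mol Si, 2.02620 mol O.
Total oxygen = 3.01114 mol. Normalization factor = 8/3.01114 = 2.65680.
Al per 8 O = 0.49352 × 2.65680 = 1.311.

1.311 Al apfu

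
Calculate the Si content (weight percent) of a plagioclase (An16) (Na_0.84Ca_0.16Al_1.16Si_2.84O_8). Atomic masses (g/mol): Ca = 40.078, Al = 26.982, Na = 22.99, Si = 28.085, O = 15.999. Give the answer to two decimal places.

30.12 weight percent

Molar mass of Na_0.84Ca_0.16Al_1.16Si_2.84O_8: 0.84·22.99 + 0.16·40.078 + 1.16·26.982 + 2.84·28.085 + 8·15.999 = 264.777 g/mol.
Mass of Si per formula unit: 2.84 × 28.085 = 79.761 g.
Weight fraction Si = 79.761 / 264.777 = 0.3012.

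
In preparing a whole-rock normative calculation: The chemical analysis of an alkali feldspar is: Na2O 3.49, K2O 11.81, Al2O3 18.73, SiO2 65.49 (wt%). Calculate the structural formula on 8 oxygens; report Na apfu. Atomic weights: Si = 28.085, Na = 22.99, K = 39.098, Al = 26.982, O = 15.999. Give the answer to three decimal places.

3.49 wt% Na2O ÷ 61.979 g/mol = 0.05631 mol, giving 0.11262 Na and 0.05631 O.
11.81 wt% K2O ÷ 94.195 g/mol = 0.12538 mol, giving 0.25076 K and 0.12538 O.
18.73 wt% Al2O3 ÷ 101.961 g/mol = 0.18370 mol, giving 0.36740 Al and 0.55110 O.
65.49 wt% SiO2 ÷ 60.083 g/mol = 1.08999 mol, giving 1.08999 Si and 2.17998 O.
Oxygen sums to 2.91277; scaling by 8/2.91277 = 2.74653 puts the formula on 8 O.
Na: 0.11262 × 2.74653 = 0.309 atoms per formula unit.

0.309 Na apfu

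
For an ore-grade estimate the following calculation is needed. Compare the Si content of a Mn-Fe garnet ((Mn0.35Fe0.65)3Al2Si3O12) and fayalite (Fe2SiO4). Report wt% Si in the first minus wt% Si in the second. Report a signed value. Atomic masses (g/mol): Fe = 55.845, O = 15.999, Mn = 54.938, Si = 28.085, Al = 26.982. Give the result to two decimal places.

Si in (Mn0.35Fe0.65)3Al2Si3O12: molar mass 496.790 g/mol; 3×28.085 = 84.255 g → 16.96 wt%.
Si in Fe2SiO4: molar mass 203.771 g/mol; 1×28.085 = 28.085 g → 13.78 wt%.
Difference = 16.96 − 13.78 = 3.18 percentage points.

3.18 percentage points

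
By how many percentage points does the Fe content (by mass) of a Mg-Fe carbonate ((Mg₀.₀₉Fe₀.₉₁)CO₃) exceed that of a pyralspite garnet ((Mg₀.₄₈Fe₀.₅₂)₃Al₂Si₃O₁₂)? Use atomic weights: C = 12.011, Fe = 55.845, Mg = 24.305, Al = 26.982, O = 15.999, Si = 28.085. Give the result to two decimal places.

Fe in (Mg₀.₀₉Fe₀.₉₁)CO₃: molar mass 113.014 g/mol; 0.91×55.845 = 50.819 g → 44.97 wt%.
Fe in (Mg₀.₄₈Fe₀.₅₂)₃Al₂Si₃O₁₂: molar mass 452.324 g/mol; 1.56×55.845 = 87.118 g → 19.26 wt%.
Difference = 44.97 − 19.26 = 25.71 percentage points.

25.71 percentage points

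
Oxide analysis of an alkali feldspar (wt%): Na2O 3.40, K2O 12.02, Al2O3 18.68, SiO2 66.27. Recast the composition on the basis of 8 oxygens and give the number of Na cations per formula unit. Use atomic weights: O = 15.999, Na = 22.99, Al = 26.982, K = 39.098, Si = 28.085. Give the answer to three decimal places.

3.40 wt% Na2O ÷ 61.979 g/mol = 0.05486 mol, giving 0.10972 Na and 0.05486 O.
12.02 wt% K2O ÷ 94.195 g/mol = 0.12761 mol, giving 0.25522 K and 0.12761 O.
18.68 wt% Al2O3 ÷ 101.961 g/mol = 0.18321 mol, giving 0.36642 Al and 0.54963 O.
66.27 wt% SiO2 ÷ 60.083 g/mol = 1.10297 mol, giving 1.10297 Si and 2.20594 O.
Oxygen sums to 2.93804; scaling by 8/2.93804 = 2.72290 puts the formula on 8 O.
Na: 0.10972 × 2.72290 = 0.299 atoms per formula unit.

0.299 Na apfu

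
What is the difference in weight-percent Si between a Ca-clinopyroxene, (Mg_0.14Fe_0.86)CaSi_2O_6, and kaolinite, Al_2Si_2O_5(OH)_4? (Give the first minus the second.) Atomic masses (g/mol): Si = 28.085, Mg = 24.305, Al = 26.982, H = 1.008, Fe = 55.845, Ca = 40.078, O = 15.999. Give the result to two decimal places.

M((Mg_0.14Fe_0.86)CaSi_2O_6) = 243.671 g/mol, so wt% Si = 56.170/243.671 × 100 = 23.05%.
M(Al_2Si_2O_5(OH)_4) = 258.157 g/mol, so wt% Si = 56.170/258.157 × 100 = 21.76%.
23.05 − 21.76 = 1.29 pp.

1.29 percentage points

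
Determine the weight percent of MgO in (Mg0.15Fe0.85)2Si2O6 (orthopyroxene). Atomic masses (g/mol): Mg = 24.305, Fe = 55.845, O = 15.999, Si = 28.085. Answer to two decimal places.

4.75 wt%

Molar mass of (Mg0.15Fe0.85)2Si2O6 = 0.30·24.305 + 1.70·55.845 + 2·28.085 + 6·15.999 = 254.392 g/mol.
Each formula unit contains 0.30 Mg, equivalent to 0.30/1 = 0.3000 mol MgO.
M(MgO) = 1×24.305 + 1×15.999 = 40.304 g/mol.
Mass of MgO per formula unit = 0.3000 × 40.304 = 12.091 g.
MgO wt% = 12.091 / 254.392 × 100 = 4.75%.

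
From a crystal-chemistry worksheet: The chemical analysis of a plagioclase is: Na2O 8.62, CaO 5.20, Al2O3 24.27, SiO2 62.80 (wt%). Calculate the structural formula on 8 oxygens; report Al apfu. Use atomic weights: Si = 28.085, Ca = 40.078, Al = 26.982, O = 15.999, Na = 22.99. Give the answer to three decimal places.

Na2O: 8.62/61.979 = 0.13908 mol → 0.27816 mol Na, 0.13908 mol O.
CaO: 5.20/56.077 = 0.09273 mol → 0.09273 mol Ca, 0.09273 mol O.
Al2O3: 24.27/101.961 = 0.23803 mol → 0.47606 mol Al, 0.71409 mol O.
SiO2: 62.80/60.083 = 1.04522 mol → 1.04522 mol Si, 2.09044 mol O.
Total oxygen = 3.03634 mol. Normalization factor = 8/3.03634 = 2.63475.
Al per 8 O = 0.47606 × 2.63475 = 1.254.

1.254 Al apfu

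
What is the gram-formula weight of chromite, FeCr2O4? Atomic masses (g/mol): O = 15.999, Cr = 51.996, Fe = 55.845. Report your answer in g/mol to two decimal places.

Fe: 1 × 55.845 = 55.8450
Cr: 2 × 51.996 = 103.9920
O: 4 × 15.999 = 63.9960
Summing the contributions gives the formula mass.

223.83 g/mol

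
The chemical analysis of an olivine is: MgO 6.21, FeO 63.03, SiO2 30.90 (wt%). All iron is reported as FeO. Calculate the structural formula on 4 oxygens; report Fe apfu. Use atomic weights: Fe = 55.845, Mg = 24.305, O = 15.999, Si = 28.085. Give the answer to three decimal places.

MgO (M=40.304): mol = 0.15408; Mg = 0.15408, O = 0.15408.
FeO (M=71.844): mol = 0.87732; Fe = 0.87732, O = 0.87732.
SiO2 (M=60.083): mol = 0.51429; Si = 0.51429, O = 1.02858.
ΣO = 2.05998; factor = 4/ΣO = 1.94177.
Fe apfu = 0.87732 × 1.94177 = 1.704.

1.704 Fe apfu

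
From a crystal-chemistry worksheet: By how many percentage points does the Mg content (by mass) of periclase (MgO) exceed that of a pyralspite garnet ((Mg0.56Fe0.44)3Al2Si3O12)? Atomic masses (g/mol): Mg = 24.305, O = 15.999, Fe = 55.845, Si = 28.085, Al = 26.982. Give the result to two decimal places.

51.12 percentage points

Mg in MgO: molar mass 40.304 g/mol; 1×24.305 = 24.305 g → 60.30 wt%.
Mg in (Mg0.56Fe0.44)3Al2Si3O12: molar mass 444.755 g/mol; 1.68×24.305 = 40.832 g → 9.18 wt%.
Difference = 60.30 − 9.18 = 51.12 percentage points.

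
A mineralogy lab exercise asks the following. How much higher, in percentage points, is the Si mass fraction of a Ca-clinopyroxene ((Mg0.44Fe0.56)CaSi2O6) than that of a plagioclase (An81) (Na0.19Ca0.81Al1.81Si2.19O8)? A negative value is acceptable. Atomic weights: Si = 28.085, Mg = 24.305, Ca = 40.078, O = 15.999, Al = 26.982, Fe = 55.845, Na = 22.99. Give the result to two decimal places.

1.63 percentage points

First mineral: 56.170 g Si in 234.209 g formula = 23.98 wt% Si.
Second mineral: 61.506 g Si in 275.167 g formula = 22.35 wt% Si.
23.98% − 22.35% gives a difference of 1.63 percentage points.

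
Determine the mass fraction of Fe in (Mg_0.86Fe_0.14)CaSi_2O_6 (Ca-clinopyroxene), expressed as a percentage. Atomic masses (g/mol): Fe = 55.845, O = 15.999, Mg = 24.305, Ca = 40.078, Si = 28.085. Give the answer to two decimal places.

3.54 mass %

Formula mass = 0.86×24.305 + 0.14×55.845 + 1×40.078 + 2×28.085 + 6×15.999 = 220.963 g/mol, of which 7.818 g is Fe.
So Fe makes up 7.818/220.963 = 0.0354 of the mass, i.e. 3.54%.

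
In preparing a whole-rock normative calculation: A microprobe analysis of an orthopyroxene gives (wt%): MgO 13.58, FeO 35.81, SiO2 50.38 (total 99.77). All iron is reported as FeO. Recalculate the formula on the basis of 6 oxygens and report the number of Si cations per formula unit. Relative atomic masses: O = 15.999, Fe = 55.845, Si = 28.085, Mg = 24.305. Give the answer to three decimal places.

MgO: 13.58/40.304 = 0.33694 mol → 0.33694 mol Mg, 0.33694 mol O.
FeO: 35.81/71.844 = 0.49844 mol → 0.49844 mol Fe, 0.49844 mol O.
SiO2: 50.38/60.083 = 0.83851 mol → 0.83851 mol Si, 1.67702 mol O.
Total oxygen = 2.51240 mol. Normalization factor = 6/2.51240 = 2.38815.
Si per 6 O = 0.83851 × 2.38815 = 2.002.

2.002 Si apfu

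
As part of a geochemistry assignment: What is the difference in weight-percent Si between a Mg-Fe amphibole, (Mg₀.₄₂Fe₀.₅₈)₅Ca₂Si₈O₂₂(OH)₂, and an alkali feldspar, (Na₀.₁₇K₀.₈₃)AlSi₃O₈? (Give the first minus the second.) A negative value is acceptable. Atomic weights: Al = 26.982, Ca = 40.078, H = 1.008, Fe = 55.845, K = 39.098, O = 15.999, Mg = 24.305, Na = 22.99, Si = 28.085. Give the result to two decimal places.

-5.71 percentage points

M((Mg₀.₄₂Fe₀.₅₈)₅Ca₂Si₈O₂₂(OH)₂) = 903.819 g/mol, so wt% Si = 224.680/903.819 × 100 = 24.86%.
M((Na₀.₁₇K₀.₈₃)AlSi₃O₈) = 275.589 g/mol, so wt% Si = 84.255/275.589 × 100 = 30.57%.
24.86 − 30.57 = -5.71 pp.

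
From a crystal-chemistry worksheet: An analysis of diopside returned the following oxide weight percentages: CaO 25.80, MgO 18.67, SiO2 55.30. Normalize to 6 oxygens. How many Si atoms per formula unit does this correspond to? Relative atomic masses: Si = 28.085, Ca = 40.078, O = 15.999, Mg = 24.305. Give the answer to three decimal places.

1.998 Si apfu

CaO: 25.80/56.077 = 0.46008 mol → 0.46008 mol Ca, 0.46008 mol O.
MgO: 18.67/40.304 = 0.46323 mol → 0.46323 mol Mg, 0.46323 mol O.
SiO2: 55.30/60.083 = 0.92039 mol → 0.92039 mol Si, 1.84078 mol O.
Total oxygen = 2.76409 mol. Normalization factor = 6/2.76409 = 2.17070.
Si per 6 O = 0.92039 × 2.17070 = 1.998.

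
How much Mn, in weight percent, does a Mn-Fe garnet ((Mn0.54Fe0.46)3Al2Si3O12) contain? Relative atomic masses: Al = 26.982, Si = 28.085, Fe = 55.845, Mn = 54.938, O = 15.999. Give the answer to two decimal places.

17.93 weight percent

Formula mass = 1.62·54.938 + 1.38·55.845 + 2·26.982 + 3·28.085 + 12·15.999 = 496.273 g/mol, of which 89.000 g is Mn.
So Mn makes up 89.000/496.273 = 0.1793 of the mass, i.e. 17.93%.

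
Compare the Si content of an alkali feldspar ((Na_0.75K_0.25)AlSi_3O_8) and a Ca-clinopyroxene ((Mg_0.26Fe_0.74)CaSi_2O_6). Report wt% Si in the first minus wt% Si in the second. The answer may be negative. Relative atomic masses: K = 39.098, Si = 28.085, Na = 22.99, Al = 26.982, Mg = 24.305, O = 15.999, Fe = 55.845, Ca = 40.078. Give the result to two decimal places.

8.23 percentage points

M((Na_0.75K_0.25)AlSi_3O_8) = 266.246 g/mol, so wt% Si = 84.255/266.246 × 100 = 31.65%.
M((Mg_0.26Fe_0.74)CaSi_2O_6) = 239.887 g/mol, so wt% Si = 56.170/239.887 × 100 = 23.42%.
31.65 − 23.42 = 8.23 pp.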